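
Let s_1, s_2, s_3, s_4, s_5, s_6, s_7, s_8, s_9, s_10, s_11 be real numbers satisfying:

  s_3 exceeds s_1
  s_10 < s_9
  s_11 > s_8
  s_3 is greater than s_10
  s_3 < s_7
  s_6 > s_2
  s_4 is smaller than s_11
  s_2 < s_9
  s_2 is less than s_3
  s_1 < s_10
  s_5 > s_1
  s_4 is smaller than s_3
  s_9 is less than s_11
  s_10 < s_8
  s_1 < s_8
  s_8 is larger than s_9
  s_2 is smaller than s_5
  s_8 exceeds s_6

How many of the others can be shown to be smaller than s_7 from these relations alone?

5

From s_7 the given relations immediately reach s_3.
From those, s_2, s_1, s_10, s_4 — 5 in total.
No other element is forced below s_7 by the given relations, so the count is 5.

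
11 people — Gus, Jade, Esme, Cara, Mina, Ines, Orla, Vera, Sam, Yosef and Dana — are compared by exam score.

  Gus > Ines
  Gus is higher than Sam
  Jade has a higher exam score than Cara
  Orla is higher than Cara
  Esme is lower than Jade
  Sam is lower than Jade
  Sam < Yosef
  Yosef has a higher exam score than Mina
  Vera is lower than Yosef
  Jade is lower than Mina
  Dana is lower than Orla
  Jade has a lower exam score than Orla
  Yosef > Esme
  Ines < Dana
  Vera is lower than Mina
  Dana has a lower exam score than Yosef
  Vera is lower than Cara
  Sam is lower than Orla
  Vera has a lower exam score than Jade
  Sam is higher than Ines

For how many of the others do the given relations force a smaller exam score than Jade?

From Jade the given relations immediately reach Vera, Sam, Cara, Esme.
From those, Ines — 5 in total.
Nothing else is reachable below Jade; 5 in all.

5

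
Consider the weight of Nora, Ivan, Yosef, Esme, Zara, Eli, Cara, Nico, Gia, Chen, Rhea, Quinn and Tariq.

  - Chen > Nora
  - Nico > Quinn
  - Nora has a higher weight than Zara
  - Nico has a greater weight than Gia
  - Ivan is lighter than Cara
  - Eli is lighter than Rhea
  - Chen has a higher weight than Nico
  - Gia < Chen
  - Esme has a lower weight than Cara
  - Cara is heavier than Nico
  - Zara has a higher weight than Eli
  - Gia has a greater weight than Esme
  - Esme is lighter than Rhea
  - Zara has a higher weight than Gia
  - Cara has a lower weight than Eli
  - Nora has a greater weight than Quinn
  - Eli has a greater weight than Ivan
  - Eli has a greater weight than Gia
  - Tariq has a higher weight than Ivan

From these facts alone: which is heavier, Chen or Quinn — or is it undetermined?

Chen

Quinn < Nico and Nico < Cara give Quinn < Cara.
Then Cara < Eli extends the chain to Eli.
With Eli < Zara: Quinn < Nico < Cara < Eli < Zara.
Then Zara < Nora extends the chain to Nora.
With Nora < Chen: Quinn < Nico < Cara < Eli < Zara < Nora < Chen.
So Chen is heavier.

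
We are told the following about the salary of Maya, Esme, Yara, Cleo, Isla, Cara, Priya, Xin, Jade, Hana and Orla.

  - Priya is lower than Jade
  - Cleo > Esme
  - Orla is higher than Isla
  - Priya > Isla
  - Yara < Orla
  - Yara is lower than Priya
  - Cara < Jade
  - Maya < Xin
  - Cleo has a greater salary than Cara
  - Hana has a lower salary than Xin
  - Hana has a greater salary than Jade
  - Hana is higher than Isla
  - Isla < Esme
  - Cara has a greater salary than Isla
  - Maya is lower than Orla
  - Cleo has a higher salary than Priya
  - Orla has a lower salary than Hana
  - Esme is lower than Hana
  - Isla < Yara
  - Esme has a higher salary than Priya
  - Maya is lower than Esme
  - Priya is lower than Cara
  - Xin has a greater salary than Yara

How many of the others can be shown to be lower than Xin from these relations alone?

From Xin the given relations immediately reach Maya, Yara, Hana.
From those, Isla, Esme, Jade, Orla — 7 in total.
From those, Priya, Cara — 9 in total.
Nothing else is reachable below Xin; 9 in all.

9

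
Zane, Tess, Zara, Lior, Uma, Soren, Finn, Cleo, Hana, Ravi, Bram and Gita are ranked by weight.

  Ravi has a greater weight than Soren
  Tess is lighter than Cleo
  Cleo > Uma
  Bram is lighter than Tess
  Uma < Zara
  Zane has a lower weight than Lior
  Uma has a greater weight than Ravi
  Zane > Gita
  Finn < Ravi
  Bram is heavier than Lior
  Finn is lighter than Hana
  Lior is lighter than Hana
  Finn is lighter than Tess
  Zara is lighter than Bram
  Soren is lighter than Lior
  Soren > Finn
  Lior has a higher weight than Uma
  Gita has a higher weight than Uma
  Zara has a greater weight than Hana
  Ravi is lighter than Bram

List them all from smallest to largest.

Each adjacent pair is fixed by a given relation: Finn < Soren; Soren < Ravi; Ravi < Uma; Uma < Gita; Gita < Zane; Zane < Lior; Lior < Hana; Hana < Zara; Zara < Bram; Bram < Tess; Tess < Cleo. Chaining them end to end gives the full order.

Finn < Soren < Ravi < Uma < Gita < Zane < Lior < Hana < Zara < Bram < Tess < Cleo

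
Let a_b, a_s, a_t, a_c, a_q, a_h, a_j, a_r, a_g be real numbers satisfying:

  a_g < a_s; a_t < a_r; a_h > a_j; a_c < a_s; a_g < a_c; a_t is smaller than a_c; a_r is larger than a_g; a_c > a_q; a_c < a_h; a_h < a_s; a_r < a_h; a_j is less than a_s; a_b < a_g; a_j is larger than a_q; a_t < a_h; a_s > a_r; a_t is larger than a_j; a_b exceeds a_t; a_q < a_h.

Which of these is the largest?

a_s

a_q is not greatest since a_q < a_j; a_j is not greatest since a_j < a_t; a_t is not greatest since a_t < a_r; a_b is not greatest since a_b < a_g; a_g is not greatest since a_g < a_c; a_r is not greatest since a_r < a_h; a_c is not greatest since a_c < a_s; a_h is not greatest since a_h < a_s.
Only a_s has nothing above it, so a_s is the largest.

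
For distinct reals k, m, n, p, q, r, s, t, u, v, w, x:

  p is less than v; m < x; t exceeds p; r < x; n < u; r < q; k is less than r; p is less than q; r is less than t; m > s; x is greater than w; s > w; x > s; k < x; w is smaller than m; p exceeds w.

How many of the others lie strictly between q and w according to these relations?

The relations place w below q. An element lies strictly between them when it is forced above w and also forced below q.
Above w: {p, s, m, x, v, t}. Below q: {k, p, r}.
Intersection: {p} — 1.

1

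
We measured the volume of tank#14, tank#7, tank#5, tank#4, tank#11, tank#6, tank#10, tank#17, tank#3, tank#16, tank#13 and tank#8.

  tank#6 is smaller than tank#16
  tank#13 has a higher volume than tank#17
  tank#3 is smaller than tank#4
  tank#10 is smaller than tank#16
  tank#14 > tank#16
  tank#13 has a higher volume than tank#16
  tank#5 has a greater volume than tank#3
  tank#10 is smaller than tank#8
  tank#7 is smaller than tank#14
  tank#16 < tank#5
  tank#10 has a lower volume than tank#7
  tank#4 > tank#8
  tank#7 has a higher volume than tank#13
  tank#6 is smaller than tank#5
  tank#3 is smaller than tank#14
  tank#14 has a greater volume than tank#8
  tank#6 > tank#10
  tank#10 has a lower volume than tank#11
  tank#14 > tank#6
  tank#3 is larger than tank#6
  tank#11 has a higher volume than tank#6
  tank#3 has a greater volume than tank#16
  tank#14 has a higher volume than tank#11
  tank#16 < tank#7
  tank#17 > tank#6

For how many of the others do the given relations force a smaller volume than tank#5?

4

From tank#5 the given relations immediately reach tank#6, tank#16, tank#3.
From those, tank#10 — 4 in total.
No other element is forced below tank#5 by the given relations, so the count is 4.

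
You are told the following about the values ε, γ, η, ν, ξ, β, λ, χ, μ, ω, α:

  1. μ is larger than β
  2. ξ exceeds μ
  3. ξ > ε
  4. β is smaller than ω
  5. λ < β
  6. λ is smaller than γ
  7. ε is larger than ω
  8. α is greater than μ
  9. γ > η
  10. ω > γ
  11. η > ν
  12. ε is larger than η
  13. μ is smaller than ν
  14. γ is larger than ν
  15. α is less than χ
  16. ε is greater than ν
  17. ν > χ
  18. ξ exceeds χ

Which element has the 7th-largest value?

χ

Piecing the relations together gives one ordering: λ < β < μ < α < χ < ν < η < γ < ω < ε < ξ.
Counting 7 from the largest end gives χ.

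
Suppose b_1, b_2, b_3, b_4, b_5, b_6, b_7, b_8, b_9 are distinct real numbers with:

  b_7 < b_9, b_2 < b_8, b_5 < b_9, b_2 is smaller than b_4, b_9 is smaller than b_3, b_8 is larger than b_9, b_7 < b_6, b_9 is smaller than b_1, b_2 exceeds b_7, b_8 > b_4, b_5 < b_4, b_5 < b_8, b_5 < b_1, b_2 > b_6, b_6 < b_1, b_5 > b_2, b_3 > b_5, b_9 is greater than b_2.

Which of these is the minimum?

b_7

b_6 is not least since b_7 < b_6; b_2 is not least since b_6 < b_2; b_5 is not least since b_2 < b_5; b_4 is not least since b_2 < b_4; b_9 is not least since b_7 < b_9; b_1 is not least since b_9 < b_1; b_8 is not least since b_2 < b_8; b_3 is not least since b_5 < b_3.
Only b_7 has nothing below it, so b_7 is the minimum.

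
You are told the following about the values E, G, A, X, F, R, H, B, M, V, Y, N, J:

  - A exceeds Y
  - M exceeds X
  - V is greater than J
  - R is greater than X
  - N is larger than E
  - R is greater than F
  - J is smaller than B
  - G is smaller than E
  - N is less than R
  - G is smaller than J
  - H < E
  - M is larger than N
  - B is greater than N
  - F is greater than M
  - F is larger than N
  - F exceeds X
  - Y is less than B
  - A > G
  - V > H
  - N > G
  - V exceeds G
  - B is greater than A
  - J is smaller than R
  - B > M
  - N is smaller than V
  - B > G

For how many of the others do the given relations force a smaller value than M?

5

The elements the relations force below M are X, G, H, E, N — no chain reaches any other.
That is 5.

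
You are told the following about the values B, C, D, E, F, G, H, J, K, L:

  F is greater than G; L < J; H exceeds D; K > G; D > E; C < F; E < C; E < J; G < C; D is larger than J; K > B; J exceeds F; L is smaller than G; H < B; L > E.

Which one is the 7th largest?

C

The consecutive relations fix a unique order: E < L < G < C < F < J < D < H < B < K.
The 7th largest is C.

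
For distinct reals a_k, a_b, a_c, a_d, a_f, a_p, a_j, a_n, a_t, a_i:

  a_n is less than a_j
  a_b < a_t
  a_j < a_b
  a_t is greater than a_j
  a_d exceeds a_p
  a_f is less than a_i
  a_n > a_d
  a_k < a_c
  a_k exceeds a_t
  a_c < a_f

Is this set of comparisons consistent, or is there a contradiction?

Every relation is compatible with a_p < a_d < a_n < a_j < a_b < a_t < a_k < a_c < a_f < a_i; the set is consistent.

consistent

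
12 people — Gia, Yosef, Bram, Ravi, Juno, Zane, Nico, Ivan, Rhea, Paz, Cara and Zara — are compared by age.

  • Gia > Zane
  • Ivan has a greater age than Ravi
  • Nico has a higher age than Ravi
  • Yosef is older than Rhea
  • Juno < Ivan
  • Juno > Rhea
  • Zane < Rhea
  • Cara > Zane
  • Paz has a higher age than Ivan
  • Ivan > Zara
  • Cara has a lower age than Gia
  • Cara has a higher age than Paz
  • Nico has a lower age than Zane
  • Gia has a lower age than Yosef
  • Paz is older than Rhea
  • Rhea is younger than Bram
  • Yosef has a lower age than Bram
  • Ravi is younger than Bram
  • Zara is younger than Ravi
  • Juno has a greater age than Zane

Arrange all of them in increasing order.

The consecutive links are each given: Zara < Ravi; Ravi < Nico; Nico < Zane; Zane < Rhea; Rhea < Juno; Juno < Ivan; Ivan < Paz; Paz < Cara; Cara < Gia; Gia < Yosef; Yosef < Bram.

Zara < Ravi < Nico < Zane < Rhea < Juno < Ivan < Paz < Cara < Gia < Yosef < Bram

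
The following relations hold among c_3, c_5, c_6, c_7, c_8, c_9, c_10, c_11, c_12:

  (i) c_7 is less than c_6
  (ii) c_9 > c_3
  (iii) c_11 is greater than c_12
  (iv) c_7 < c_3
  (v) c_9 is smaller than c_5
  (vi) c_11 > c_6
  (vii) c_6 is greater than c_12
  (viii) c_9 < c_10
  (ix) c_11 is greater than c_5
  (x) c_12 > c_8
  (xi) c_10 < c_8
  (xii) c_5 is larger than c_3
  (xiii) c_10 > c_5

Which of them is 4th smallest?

c_5

The consecutive relations fix a unique order: c_7 < c_3 < c_9 < c_5 < c_10 < c_8 < c_12 < c_6 < c_11.
Counting 4 from the smallest end gives c_5.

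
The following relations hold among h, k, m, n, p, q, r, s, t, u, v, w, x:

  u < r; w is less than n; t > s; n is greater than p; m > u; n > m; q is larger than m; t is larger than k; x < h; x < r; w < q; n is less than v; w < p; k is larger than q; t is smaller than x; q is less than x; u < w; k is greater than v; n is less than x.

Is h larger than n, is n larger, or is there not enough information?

n < v < k < t < x < h, by transitivity through v, k, t, x.
So h is larger.

h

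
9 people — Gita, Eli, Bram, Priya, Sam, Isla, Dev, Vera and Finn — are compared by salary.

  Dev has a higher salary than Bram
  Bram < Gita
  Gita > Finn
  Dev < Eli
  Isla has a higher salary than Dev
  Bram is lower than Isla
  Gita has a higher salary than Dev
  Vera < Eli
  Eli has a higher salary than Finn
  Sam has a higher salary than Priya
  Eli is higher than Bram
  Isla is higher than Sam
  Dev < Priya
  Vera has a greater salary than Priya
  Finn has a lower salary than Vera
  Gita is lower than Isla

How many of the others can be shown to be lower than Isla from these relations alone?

The elements the relations force below Isla are Bram, Finn, Dev, Gita, Priya, Sam — no chain reaches any other.
That is 6.

6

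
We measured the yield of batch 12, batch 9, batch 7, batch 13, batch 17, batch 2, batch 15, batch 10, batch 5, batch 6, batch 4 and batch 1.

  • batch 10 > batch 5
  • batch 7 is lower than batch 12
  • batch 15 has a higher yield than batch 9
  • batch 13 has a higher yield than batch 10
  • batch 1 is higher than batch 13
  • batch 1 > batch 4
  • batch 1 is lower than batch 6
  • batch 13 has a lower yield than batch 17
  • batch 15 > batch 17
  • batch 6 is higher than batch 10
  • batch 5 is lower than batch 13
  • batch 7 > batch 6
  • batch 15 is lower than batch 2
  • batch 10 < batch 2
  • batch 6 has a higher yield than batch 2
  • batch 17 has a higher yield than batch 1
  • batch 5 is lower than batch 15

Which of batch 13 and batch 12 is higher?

Following the relations from batch 13: batch 13 < batch 1 < batch 17 < batch 15 < batch 2 < batch 6 < batch 7 < batch 12.
So batch 13 < batch 12; batch 12 is the higher of the two.

batch 12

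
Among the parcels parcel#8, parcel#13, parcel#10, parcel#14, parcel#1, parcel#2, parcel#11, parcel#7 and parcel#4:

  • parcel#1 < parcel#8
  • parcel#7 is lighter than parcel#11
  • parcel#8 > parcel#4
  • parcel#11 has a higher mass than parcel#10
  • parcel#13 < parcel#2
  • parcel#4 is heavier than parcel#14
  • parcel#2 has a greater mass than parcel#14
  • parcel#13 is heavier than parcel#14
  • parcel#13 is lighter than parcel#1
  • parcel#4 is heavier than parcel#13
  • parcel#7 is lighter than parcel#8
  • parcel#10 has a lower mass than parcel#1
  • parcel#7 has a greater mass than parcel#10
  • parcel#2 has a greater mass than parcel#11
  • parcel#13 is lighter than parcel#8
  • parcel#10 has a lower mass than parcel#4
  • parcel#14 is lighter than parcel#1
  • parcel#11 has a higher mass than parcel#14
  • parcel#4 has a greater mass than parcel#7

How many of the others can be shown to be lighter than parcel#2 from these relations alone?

Directly below parcel#2: parcel#14, parcel#13, parcel#11.
One step further: parcel#10, parcel#7 (5 so far).
No other element is forced below parcel#2 by the given relations, so the count is 5.

5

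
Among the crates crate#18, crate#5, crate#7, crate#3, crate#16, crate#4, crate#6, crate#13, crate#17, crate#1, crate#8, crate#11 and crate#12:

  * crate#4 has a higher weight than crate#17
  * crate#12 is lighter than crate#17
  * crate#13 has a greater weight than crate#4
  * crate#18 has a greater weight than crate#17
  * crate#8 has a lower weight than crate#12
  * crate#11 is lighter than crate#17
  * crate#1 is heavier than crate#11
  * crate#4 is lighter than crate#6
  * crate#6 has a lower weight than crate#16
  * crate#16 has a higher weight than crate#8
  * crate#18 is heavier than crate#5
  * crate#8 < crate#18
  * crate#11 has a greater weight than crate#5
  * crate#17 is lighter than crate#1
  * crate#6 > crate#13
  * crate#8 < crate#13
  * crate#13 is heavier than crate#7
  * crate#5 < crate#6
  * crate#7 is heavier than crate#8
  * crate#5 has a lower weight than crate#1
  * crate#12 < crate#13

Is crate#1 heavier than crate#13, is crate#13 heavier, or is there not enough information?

undetermined

Following every chain through crate#13: above crate#13 we get crate#6, crate#16; below crate#13 we get crate#5, crate#8, crate#11, crate#12, crate#17, crate#4, crate#7.
crate#1 is not reached, and no chain runs the other way from crate#1 to crate#13.
So the given relations leave the order of crate#13 and crate#1 undetermined.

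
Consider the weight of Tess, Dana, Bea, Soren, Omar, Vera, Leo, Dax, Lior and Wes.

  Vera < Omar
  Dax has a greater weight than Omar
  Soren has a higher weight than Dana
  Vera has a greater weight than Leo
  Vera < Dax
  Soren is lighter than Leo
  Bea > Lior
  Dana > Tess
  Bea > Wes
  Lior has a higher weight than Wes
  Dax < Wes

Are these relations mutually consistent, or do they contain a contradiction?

The single ordering Tess < Dana < Soren < Leo < Vera < Omar < Dax < Wes < Lior < Bea satisfies every listed relation, so no contradiction arises.

consistent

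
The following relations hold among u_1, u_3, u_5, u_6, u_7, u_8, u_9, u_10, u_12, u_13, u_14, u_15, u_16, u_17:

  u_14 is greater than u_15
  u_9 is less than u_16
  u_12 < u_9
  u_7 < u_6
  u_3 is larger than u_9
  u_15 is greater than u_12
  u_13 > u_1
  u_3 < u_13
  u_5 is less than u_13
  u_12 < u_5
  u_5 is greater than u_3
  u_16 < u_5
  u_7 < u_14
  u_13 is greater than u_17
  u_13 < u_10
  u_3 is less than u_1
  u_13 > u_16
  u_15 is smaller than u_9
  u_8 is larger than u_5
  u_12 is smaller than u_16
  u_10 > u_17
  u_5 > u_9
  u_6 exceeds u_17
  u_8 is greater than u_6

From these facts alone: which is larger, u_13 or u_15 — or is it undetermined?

u_13

The relevant relations are u_15 < u_9; u_9 < u_3; u_3 < u_5; u_5 < u_13.
Chaining these gives u_15 < u_9 < u_3 < u_5 < u_13.
So u_13 is larger.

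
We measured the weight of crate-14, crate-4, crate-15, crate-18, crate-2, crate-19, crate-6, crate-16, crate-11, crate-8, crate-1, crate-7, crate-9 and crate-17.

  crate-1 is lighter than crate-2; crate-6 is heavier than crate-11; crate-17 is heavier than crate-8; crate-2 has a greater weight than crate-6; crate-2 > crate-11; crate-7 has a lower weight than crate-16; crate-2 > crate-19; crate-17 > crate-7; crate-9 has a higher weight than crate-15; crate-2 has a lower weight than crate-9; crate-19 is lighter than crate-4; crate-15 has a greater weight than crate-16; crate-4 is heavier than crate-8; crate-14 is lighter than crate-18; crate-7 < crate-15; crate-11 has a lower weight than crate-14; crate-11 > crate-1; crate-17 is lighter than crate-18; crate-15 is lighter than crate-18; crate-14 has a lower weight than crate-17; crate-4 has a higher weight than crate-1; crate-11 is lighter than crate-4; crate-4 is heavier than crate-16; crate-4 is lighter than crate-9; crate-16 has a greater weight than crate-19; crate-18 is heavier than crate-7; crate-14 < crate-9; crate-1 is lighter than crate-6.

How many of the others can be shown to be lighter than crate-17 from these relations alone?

Directly below crate-17: crate-8, crate-7, crate-14.
One step further: crate-11 (4 so far).
One step further: crate-1 (5 so far).
No other element is forced below crate-17 by the given relations, so the count is 5.

5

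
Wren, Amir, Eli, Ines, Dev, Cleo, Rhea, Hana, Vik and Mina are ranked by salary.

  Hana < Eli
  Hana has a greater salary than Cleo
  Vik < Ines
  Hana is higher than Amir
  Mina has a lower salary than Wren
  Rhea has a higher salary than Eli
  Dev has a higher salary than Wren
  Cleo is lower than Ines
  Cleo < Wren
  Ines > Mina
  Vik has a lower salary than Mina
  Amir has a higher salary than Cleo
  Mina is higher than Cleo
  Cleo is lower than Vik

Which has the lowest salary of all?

Cleo

Chaining upward from Cleo: directly above it, Vik, Mina, Amir, Wren, Hana, Ines; then Dev, Eli; then Rhea.
That covers every other element, and nothing is given below Cleo, so Cleo is the lowest salary.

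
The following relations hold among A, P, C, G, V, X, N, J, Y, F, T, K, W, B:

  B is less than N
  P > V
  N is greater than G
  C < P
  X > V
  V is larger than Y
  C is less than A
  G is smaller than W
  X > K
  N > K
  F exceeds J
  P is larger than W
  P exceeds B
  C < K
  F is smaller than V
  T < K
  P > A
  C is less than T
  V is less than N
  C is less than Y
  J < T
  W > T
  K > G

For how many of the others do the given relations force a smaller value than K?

4

The elements the relations force below K are C, J, G, T — no chain reaches any other.
That is 4.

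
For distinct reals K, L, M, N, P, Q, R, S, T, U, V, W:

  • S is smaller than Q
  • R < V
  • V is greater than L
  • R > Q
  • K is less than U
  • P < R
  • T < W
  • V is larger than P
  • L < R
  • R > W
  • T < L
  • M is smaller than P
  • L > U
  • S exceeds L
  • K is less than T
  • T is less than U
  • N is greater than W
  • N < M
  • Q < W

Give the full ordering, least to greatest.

The consecutive links are each given: K < T; T < U; U < L; L < S; S < Q; Q < W; W < N; N < M; M < P; P < R; R < V.

K < T < U < L < S < Q < W < N < M < P < R < V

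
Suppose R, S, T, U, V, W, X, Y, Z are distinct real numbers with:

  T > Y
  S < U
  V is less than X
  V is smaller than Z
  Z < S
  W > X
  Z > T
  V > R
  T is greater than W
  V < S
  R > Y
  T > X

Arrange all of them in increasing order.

Y < R < V < X < W < T < Z < S < U

Nothing is placed below Y, so it is least; from there Y < R; R < V; V < X; X < W; W < T; T < Z; Z < S; S < U, each given directly.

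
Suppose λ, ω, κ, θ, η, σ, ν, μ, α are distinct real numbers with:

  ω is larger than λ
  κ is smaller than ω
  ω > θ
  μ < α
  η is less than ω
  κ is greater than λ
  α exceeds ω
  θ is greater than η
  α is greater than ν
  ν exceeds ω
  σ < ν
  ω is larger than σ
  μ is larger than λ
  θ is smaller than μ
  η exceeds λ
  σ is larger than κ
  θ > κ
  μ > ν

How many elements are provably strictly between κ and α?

5

The relations place κ below α. An element lies strictly between them when it is forced above κ and also forced below α.
Above κ: {θ, σ, ω, ν, μ}. Below α: {λ, η, θ, σ, ω, ν, μ}.
Intersection: {θ, σ, ω, ν, μ} — 5.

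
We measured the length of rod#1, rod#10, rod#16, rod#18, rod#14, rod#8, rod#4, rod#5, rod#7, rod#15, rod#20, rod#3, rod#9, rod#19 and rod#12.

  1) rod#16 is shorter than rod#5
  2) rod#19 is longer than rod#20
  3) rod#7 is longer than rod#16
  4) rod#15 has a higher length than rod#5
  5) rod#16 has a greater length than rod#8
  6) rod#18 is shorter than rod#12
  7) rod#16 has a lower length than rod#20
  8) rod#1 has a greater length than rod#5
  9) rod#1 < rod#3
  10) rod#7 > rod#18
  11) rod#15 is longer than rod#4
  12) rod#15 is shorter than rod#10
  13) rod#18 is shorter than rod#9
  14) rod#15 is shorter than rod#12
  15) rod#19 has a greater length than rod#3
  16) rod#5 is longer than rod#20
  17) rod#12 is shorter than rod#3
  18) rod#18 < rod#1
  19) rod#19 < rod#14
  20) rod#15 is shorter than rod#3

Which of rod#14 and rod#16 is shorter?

rod#16

rod#16 < rod#20 and rod#20 < rod#5 give rod#16 < rod#5.
With rod#5 < rod#15: rod#16 < rod#20 < rod#5 < rod#15.
With rod#15 < rod#12: rod#16 < rod#20 < rod#5 < rod#15 < rod#12.
With rod#12 < rod#3: rod#16 < rod#20 < rod#5 < rod#15 < rod#12 < rod#3.
Then rod#3 < rod#19 extends the chain to rod#19.
Then rod#19 < rod#14 extends the chain to rod#14.
So rod#16 < rod#14; rod#16 is the shorter of the two.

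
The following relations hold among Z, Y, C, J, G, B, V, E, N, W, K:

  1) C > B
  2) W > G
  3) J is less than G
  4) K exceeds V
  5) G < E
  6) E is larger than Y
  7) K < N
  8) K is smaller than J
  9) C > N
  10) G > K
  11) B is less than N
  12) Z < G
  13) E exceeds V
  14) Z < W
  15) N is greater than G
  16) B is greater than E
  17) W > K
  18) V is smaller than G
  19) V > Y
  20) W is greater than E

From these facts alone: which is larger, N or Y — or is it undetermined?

Link the given pairs in sequence: Y < V; V < K; K < J; J < G; G < E; E < B; B < N.
Chaining these gives Y < V < K < J < G < E < B < N.
So N is larger.

N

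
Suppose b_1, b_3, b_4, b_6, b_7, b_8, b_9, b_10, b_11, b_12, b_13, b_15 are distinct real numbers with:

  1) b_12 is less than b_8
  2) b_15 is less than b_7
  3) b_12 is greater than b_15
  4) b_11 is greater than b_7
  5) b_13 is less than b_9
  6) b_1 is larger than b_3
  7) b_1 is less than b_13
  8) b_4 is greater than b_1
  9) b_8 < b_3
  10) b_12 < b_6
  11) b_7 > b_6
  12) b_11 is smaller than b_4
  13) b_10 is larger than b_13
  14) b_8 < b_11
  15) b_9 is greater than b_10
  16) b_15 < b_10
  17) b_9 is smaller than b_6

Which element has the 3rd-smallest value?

The consecutive relations fix a unique order: b_15 < b_12 < b_8 < b_3 < b_1 < b_13 < b_10 < b_9 < b_6 < b_7 < b_11 < b_4.
The 3rd smallest is b_8.

b_8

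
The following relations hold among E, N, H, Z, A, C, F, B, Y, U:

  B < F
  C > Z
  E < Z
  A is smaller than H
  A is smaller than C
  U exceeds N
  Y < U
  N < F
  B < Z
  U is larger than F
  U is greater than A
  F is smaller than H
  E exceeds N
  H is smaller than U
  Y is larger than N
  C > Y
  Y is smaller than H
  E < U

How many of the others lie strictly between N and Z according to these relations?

The relations place N below Z. An element lies strictly between them when it is forced above N and also forced below Z.
Above N: {Y, E, F, H, C, U}. Below Z: {B, E}.
Intersection: {E} — 1.

1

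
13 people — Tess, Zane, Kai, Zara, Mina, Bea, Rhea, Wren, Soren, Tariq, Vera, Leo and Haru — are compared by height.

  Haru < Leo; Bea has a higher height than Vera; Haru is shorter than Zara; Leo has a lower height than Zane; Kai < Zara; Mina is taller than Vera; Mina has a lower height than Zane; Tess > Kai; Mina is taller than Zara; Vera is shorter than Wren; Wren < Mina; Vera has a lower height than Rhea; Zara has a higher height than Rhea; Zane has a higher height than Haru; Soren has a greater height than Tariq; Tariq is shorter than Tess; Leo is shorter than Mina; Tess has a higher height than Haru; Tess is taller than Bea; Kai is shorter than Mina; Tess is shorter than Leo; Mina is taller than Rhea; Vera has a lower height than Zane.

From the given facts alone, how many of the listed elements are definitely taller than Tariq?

The elements the relations force above Tariq are Tess, Soren, Leo, Mina, Zane — no chain reaches any other.
That is 5.

5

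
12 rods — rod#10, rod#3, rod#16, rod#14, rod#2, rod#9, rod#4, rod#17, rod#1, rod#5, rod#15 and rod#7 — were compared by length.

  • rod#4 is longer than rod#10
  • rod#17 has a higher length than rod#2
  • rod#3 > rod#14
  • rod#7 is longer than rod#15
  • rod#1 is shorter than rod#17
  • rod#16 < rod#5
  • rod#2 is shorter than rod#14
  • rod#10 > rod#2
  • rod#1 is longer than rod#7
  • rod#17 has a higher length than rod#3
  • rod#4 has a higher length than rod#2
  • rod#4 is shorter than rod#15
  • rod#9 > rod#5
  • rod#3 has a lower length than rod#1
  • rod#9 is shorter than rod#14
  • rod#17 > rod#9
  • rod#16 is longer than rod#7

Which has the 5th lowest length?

Chaining the given pairs: rod#2 < rod#10 < rod#4 < rod#15 < rod#7 < rod#16 < rod#5 < rod#9 < rod#14 < rod#3 < rod#1 < rod#17.
Counting 5 from the smallest end gives rod#7.

rod#7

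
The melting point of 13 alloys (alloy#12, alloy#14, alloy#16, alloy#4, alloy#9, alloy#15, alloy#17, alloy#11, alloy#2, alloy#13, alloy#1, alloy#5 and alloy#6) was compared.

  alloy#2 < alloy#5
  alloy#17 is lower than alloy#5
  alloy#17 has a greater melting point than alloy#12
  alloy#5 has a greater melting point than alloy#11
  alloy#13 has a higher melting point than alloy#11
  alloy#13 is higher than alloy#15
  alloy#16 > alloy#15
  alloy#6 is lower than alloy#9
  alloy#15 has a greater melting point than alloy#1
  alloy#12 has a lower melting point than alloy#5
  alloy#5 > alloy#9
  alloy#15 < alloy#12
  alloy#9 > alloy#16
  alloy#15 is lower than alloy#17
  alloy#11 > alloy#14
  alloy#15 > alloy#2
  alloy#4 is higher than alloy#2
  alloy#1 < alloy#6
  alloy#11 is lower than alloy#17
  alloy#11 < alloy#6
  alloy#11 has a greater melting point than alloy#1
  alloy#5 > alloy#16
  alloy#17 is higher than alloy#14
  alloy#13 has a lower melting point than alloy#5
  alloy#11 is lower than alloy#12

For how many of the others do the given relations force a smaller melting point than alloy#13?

5

Directly below alloy#13: alloy#15, alloy#11.
One step further: alloy#1, alloy#14, alloy#2 (5 so far).
Nothing else is reachable below alloy#13; 5 in all.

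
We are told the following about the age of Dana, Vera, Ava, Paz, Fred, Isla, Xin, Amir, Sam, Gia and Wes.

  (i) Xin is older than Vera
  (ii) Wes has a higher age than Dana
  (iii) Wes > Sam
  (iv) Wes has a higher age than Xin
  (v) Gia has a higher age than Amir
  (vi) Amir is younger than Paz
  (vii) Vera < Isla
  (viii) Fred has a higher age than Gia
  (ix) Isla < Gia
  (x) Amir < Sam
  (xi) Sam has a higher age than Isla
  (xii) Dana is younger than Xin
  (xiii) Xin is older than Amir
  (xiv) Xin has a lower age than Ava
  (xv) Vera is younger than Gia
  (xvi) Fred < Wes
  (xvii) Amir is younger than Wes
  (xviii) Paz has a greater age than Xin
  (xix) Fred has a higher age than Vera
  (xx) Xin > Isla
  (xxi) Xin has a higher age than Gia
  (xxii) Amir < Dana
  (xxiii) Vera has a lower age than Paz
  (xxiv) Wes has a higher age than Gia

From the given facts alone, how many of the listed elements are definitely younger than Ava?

6

The elements the relations force below Ava are Vera, Amir, Isla, Gia, Dana, Xin — no chain reaches any other.
That is 6.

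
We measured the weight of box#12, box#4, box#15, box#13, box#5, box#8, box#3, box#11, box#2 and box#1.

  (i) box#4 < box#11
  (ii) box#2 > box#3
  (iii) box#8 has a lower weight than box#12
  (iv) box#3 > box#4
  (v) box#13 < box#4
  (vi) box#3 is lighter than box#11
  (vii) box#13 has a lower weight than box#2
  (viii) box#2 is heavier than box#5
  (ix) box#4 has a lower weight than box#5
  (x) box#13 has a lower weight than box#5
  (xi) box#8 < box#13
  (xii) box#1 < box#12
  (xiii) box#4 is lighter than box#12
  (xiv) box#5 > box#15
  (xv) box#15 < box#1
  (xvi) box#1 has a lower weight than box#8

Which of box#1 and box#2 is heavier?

box#2

Following the relations from box#1: box#1 < box#8 < box#13 < box#4 < box#5 < box#2.
So box#1 < box#2; box#2 is the heavier of the two.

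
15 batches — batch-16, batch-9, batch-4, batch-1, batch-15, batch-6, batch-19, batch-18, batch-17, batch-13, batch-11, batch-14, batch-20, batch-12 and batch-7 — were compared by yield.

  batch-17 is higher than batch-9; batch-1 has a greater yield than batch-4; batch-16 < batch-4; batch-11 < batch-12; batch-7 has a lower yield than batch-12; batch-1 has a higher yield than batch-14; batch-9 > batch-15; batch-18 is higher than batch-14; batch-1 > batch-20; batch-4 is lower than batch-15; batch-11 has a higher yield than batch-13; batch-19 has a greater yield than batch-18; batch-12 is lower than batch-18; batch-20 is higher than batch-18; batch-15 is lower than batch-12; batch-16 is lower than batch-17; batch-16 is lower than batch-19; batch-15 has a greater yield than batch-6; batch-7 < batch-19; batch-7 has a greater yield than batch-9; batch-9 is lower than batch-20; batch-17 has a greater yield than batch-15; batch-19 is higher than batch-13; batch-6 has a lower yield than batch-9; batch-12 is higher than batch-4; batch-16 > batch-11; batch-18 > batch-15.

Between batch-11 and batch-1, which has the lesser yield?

batch-11 < batch-16 and batch-16 < batch-4 give batch-11 < batch-4.
With batch-4 < batch-15: batch-11 < batch-16 < batch-4 < batch-15.
With batch-15 < batch-9: batch-11 < batch-16 < batch-4 < batch-15 < batch-9.
Then batch-9 < batch-7 extends the chain to batch-7.
With batch-7 < batch-12: batch-11 < batch-16 < batch-4 < batch-15 < batch-9 < batch-7 < batch-12.
Then batch-12 < batch-18 extends the chain to batch-18.
With batch-18 < batch-20: batch-11 < batch-16 < batch-4 < batch-15 < batch-9 < batch-7 < batch-12 < batch-18 < batch-20.
Then batch-20 < batch-1 extends the chain to batch-1.
So batch-11 < batch-1; batch-11 is the lower of the two.

batch-11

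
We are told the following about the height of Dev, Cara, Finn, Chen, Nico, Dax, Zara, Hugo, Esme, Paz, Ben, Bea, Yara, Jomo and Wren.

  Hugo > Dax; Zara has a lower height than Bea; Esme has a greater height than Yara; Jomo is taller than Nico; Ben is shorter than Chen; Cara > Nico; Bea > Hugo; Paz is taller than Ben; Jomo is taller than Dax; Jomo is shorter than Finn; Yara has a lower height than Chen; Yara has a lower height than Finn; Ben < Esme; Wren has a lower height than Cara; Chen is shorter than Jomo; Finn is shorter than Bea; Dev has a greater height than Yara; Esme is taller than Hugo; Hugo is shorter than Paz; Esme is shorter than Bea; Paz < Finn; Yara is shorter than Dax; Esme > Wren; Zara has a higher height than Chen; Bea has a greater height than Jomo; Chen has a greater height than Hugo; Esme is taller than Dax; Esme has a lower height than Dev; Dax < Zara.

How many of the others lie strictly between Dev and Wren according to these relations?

1

The relations place Wren below Dev. An element lies strictly between them when it is forced above Wren and also forced below Dev.
Above Wren: {Cara, Esme, Bea}. Below Dev: {Ben, Yara, Dax, Hugo, Esme}.
Intersection: {Esme} — 1.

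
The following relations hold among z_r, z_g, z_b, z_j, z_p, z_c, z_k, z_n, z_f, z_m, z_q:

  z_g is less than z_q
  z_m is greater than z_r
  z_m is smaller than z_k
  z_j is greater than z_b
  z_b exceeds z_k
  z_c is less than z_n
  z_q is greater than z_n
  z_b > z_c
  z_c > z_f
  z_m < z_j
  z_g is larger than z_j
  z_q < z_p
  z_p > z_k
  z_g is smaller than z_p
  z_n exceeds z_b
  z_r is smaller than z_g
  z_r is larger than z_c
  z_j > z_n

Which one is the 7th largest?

The consecutive relations fix a unique order: z_f < z_c < z_r < z_m < z_k < z_b < z_n < z_j < z_g < z_q < z_p.
Counting 7 from the largest end gives z_k.

z_k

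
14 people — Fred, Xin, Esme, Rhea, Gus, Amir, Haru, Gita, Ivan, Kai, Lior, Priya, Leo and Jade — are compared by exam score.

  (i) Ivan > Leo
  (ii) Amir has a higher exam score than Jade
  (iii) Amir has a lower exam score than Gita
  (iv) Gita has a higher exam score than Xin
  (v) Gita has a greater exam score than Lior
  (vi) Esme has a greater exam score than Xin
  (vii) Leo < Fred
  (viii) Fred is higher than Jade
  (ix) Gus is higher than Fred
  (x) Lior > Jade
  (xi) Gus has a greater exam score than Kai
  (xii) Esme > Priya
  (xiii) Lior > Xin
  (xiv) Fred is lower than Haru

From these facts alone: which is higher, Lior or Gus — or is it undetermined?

Following every chain through Lior: above Lior we get Gita; below Lior we get Jade, Xin.
Gus is not reached, and no chain runs the other way from Gus to Lior.
So the given relations leave the order of Lior and Gus undetermined.

undetermined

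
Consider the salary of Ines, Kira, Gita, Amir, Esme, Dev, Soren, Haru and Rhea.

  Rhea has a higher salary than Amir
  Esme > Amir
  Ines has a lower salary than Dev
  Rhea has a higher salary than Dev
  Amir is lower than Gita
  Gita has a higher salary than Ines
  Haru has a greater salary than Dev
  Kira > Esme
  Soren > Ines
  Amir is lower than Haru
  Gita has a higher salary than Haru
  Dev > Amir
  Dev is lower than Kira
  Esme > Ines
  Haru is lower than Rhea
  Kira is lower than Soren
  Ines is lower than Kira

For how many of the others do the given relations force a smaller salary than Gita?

4

Directly below Gita: Ines, Amir, Haru.
One step further: Dev (4 so far).
No other element is forced below Gita by the given relations, so the count is 4.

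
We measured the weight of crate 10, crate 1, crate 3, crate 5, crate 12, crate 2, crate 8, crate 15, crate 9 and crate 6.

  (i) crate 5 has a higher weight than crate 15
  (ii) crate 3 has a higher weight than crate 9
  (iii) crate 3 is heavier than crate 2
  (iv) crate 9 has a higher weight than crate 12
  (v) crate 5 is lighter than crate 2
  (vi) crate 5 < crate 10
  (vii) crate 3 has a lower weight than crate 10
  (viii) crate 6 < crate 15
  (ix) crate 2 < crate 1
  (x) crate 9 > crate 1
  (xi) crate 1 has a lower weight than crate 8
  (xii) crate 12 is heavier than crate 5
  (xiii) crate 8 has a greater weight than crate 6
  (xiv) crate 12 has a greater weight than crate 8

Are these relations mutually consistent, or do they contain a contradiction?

consistent

The single ordering crate 6 < crate 15 < crate 5 < crate 2 < crate 1 < crate 8 < crate 12 < crate 9 < crate 3 < crate 10 satisfies every listed relation, so no contradiction arises.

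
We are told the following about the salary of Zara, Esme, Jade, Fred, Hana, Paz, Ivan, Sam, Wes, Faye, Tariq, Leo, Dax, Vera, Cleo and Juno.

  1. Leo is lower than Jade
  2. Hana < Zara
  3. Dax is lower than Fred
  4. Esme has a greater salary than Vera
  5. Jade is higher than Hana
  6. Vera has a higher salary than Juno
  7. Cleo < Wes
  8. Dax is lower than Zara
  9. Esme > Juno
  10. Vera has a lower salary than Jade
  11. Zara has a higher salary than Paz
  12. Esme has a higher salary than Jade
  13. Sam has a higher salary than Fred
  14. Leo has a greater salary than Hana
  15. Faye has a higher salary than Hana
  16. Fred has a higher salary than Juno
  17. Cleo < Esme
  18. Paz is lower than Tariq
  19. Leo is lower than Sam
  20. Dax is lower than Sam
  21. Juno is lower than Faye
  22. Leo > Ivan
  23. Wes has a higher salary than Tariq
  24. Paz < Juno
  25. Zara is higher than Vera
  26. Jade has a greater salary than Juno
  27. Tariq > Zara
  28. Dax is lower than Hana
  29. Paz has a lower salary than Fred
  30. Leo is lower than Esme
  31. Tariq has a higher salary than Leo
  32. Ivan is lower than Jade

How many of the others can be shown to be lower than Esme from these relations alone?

The elements the relations force below Esme are Paz, Juno, Ivan, Vera, Dax, Hana, Leo, Jade, Cleo — no chain reaches any other.
That is 9.

9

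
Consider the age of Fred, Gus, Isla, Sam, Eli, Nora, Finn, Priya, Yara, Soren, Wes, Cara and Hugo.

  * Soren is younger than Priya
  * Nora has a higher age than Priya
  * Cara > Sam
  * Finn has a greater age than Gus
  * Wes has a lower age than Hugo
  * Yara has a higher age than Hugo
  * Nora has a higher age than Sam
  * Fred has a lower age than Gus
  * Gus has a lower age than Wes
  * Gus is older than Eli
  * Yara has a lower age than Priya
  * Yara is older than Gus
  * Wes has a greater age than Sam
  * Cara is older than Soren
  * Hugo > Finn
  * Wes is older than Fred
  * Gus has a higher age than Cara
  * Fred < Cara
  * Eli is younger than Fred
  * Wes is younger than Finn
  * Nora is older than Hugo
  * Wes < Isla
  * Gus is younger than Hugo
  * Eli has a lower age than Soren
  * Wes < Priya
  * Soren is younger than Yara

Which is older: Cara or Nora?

Following the relations from Cara: Cara < Gus < Wes < Finn < Hugo < Yara < Priya < Nora.
So Cara < Nora; Nora is the older of the two.

Nora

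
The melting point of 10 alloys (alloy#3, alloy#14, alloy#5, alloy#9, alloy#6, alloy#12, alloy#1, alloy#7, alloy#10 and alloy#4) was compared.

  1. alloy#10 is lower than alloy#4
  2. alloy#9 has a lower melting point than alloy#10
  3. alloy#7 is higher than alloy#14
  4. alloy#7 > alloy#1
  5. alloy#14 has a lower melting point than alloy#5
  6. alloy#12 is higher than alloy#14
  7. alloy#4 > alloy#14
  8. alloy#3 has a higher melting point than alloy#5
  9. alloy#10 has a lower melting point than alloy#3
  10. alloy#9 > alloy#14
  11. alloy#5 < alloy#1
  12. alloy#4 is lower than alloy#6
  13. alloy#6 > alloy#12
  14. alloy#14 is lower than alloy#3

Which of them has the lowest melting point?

alloy#5 is not least since alloy#14 < alloy#5; alloy#9 is not least since alloy#14 < alloy#9; alloy#1 is not least since alloy#5 < alloy#1; alloy#12 is not least since alloy#14 < alloy#12; alloy#7 is not least since alloy#14 < alloy#7; alloy#10 is not least since alloy#9 < alloy#10; alloy#4 is not least since alloy#14 < alloy#4; alloy#3 is not least since alloy#10 < alloy#3; alloy#6 is not least since alloy#12 < alloy#6.
Only alloy#14 has nothing below it, so alloy#14 is the lowest melting point.

alloy#14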